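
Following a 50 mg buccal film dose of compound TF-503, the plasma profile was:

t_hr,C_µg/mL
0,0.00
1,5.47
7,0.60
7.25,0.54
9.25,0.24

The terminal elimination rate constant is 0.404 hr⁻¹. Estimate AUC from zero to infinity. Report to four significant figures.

AUC = 22.46 µg/mL·hr

Trapezoidal AUC_0→9.25:
  [0→1]: (0.00+5.47)/2 × 1 = 2.735
  [1→7]: (5.47+0.60)/2 × 6 = 18.21
  [7→7.25]: (0.60+0.54)/2 × 0.25 = 0.1425
  [7.25→9.25]: (0.54+0.24)/2 × 2 = 0.78
  Sum = 21.8675 µg/mL·hr
Extrapolated tail: C_last / k_e = 0.24 / 0.404 = 0.594
AUC_0→∞ = 21.8675 + 0.594 = 22.4615 µg/mL·hr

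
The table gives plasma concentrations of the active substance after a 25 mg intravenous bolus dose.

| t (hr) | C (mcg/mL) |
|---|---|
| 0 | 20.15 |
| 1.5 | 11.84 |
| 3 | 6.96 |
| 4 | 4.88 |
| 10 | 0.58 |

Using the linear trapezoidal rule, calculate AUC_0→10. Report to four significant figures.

Trapezoidal AUC_0→10:
  [0→1.5]: (20.15+11.84)/2 × 1.5 = 23.9925
  [1.5→3]: (11.84+6.96)/2 × 1.5 = 14.1
  [3→4]: (6.96+4.88)/2 × 1 = 5.92
  [4→10]: (4.88+0.58)/2 × 6 = 16.38
  Sum = 60.3925 mcg/mL·hr

AUC = 60.39 mcg/mL·hr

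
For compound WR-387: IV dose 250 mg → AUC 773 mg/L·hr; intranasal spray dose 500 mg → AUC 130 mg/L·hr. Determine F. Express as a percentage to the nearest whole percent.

F = 8%

F = (AUC_ev / D_ev) / (AUC_iv / D_iv)
  = (130/500) / (773/250)
  = 0.26 / 3.092 = 0.0841
  = 8.41%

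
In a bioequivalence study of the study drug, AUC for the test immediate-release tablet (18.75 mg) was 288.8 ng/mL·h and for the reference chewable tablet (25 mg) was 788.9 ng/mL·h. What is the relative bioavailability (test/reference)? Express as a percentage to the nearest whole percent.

F_rel = (AUC_test/D_test) / (AUC_ref/D_ref)
      = (288.8/18.75) / (788.9/25)
      = 15.4027 / 31.556 = 0.4881 = 48.81%

F_rel = 49%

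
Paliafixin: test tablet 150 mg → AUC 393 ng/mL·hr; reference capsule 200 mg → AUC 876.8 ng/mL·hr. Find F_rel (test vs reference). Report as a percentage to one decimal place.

F_rel = (AUC_test/D_test) / (AUC_ref/D_ref)
      = (393/150) / (876.8/200)
      = 2.62 / 4.384 = 0.5976 = 59.76%

F_rel = 59.8%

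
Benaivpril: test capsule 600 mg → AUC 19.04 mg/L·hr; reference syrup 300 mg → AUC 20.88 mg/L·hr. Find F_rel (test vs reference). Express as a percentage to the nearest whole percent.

F_rel = 46%

F_rel = (AUC_test/D_test) / (AUC_ref/D_ref)
      = (19.04/600) / (20.88/300)
      = 0.0317333 / 0.0696 = 0.4559 = 45.59%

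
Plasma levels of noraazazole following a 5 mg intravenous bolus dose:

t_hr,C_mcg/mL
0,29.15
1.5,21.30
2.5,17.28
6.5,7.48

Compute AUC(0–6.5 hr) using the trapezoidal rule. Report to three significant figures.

AUC = 107 mcg/mL·hr

Trapezoidal AUC_0→6.5:
  [0→1.5]: (29.15+21.30)/2 × 1.5 = 37.8375
  [1.5→2.5]: (21.30+17.28)/2 × 1 = 19.29
  [2.5→6.5]: (17.28+7.48)/2 × 4 = 49.52
  Sum = 106.6475 mcg/mL·hr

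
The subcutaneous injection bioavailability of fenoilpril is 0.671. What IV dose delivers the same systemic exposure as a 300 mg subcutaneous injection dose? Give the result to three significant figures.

Systemic exposure from an extravascular dose = F × D_ev, so the equivalent IV dose is F × D_ev.
D_iv = F × D_ev = 0.671 × 300 = 201.3 mg

D_iv = 201 mg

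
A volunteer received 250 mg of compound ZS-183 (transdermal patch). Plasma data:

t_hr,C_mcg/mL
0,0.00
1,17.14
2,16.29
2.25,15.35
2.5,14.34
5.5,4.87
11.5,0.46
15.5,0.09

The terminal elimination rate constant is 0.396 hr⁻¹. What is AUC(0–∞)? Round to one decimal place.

AUC = 79.1 mcg/mL·hr

Trapezoidal AUC_0→15.5:
  [0→1]: (0.00+17.14)/2 × 1 = 8.57
  [1→2]: (17.14+16.29)/2 × 1 = 16.715
  [2→2.25]: (16.29+15.35)/2 × 0.25 = 3.955
  [2.25→2.5]: (15.35+14.34)/2 × 0.25 = 3.71125
  [2.5→5.5]: (14.34+4.87)/2 × 3 = 28.815
  [5.5→11.5]: (4.87+0.46)/2 × 6 = 15.99
  [11.5→15.5]: (0.46+0.09)/2 × 4 = 1.1
  Sum = 78.85625 mcg/mL·hr
Extrapolated tail: C_last / k_e = 0.09 / 0.396 = 0.227
AUC_0→∞ = 78.85625 + 0.227 = 79.08325 mcg/mL·hr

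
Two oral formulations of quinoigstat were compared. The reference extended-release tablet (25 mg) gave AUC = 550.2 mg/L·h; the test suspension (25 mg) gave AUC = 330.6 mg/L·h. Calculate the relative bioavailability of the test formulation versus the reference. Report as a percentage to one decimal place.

F_rel = (AUC_test/D_test) / (AUC_ref/D_ref)
      = (330.6/25) / (550.2/25)
      = 13.224 / 22.008 = 0.6009 = 60.09%

F_rel = 60.1%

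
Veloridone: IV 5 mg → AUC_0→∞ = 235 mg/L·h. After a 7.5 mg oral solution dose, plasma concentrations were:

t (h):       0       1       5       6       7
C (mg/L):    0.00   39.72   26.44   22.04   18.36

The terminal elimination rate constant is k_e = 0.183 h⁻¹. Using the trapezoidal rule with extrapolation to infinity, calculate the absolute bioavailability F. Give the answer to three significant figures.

Trapezoidal AUC_0→7 (oral solution):
  [0→1]: (0.00+39.72)/2 × 1 = 19.86
  [1→5]: (39.72+26.44)/2 × 4 = 132.32
  [5→6]: (26.44+22.04)/2 × 1 = 24.24
  [6→7]: (22.04+18.36)/2 × 1 = 20.2
  Sum = 196.62 mg/L·h
Tail: C_last/k_e = 18.36/0.183 = 100.328
AUC_0→∞ (oral solution) = 196.62 + 100.328 = 296.948 mg/L·h
F = (AUC_ev/D_ev)/(AUC_iv/D_iv) = (296.948/7.5)/(235/5) = 39.5931/47 = 0.8424

F = 0.842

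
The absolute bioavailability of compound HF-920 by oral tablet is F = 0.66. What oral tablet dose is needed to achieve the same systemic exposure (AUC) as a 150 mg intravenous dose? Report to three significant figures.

For equal systemic exposure: F × D_ev = D_iv
D_ev = D_iv / F = 150 / 0.66 = 227.273 mg

D_oral = 227 mg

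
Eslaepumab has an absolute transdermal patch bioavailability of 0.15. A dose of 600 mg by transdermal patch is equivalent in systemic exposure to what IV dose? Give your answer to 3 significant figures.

D_iv = 90.0 mg

Systemic exposure from an extravascular dose = F × D_ev, so the equivalent IV dose is F × D_ev.
D_iv = F × D_ev = 0.15 × 600 = 90 mg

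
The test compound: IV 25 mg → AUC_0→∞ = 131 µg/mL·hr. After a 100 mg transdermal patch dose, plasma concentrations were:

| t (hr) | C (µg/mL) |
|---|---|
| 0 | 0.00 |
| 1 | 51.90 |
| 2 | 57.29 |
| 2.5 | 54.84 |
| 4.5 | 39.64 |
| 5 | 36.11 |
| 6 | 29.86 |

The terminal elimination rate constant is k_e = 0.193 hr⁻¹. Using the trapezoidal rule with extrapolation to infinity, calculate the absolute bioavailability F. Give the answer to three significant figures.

Trapezoidal AUC_0→6 (transdermal patch):
  [0→1]: (0.00+51.90)/2 × 1 = 25.95
  [1→2]: (51.90+57.29)/2 × 1 = 54.595
  [2→2.5]: (57.29+54.84)/2 × 0.5 = 28.0325
  [2.5→4.5]: (54.84+39.64)/2 × 2 = 94.48
  [4.5→5]: (39.64+36.11)/2 × 0.5 = 18.9375
  [5→6]: (36.11+29.86)/2 × 1 = 32.985
  Sum = 254.98 µg/mL·hr
Tail: C_last/k_e = 29.86/0.193 = 154.715
AUC_0→∞ (transdermal patch) = 254.98 + 154.715 = 409.695 µg/mL·hr
F = (AUC_ev/D_ev)/(AUC_iv/D_iv) = (409.695/100)/(131/25) = 4.09695/5.24 = 0.7819

F = 0.782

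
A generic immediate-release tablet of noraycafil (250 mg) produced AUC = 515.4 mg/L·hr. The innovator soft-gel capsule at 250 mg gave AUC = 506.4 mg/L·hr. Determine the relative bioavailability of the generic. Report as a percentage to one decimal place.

F_rel = (AUC_test/D_test) / (AUC_ref/D_ref)
      = (515.4/250) / (506.4/250)
      = 2.0616 / 2.0256 = 1.0178 = 101.78%

F_rel = 101.8%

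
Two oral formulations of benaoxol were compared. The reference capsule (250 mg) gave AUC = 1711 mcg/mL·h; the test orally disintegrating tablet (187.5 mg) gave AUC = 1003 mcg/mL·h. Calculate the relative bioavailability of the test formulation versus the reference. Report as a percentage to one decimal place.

F_rel = (AUC_test/D_test) / (AUC_ref/D_ref)
      = (1003/187.5) / (1711/250)
      = 5.34933 / 6.844 = 0.7816 = 78.16%

F_rel = 78.2%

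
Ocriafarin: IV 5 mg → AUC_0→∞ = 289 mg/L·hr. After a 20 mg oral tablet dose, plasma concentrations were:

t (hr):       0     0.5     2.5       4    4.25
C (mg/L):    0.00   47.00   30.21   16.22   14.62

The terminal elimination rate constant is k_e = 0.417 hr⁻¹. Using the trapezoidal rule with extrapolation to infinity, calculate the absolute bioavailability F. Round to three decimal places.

Trapezoidal AUC_0→4.25 (oral tablet):
  [0→0.5]: (0.00+47.00)/2 × 0.5 = 11.75
  [0.5→2.5]: (47.00+30.21)/2 × 2 = 77.21
  [2.5→4]: (30.21+16.22)/2 × 1.5 = 34.8225
  [4→4.25]: (16.22+14.62)/2 × 0.25 = 3.855
  Sum = 127.6375 mg/L·hr
Tail: C_last/k_e = 14.62/0.417 = 35.060
AUC_0→∞ (oral tablet) = 127.6375 + 35.060 = 162.6975 mg/L·hr
F = (AUC_ev/D_ev)/(AUC_iv/D_iv) = (162.6975/20)/(289/5) = 8.134875/57.8 = 0.1407

F = 0.141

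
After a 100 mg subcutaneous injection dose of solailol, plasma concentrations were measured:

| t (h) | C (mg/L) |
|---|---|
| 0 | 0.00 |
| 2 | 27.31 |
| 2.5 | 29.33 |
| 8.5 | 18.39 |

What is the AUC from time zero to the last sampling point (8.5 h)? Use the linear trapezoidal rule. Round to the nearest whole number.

AUC = 185 mg/L·h

Trapezoidal AUC_0→8.5:
  [0→2]: (0.00+27.31)/2 × 2 = 27.31
  [2→2.5]: (27.31+29.33)/2 × 0.5 = 14.16
  [2.5→8.5]: (29.33+18.39)/2 × 6 = 143.16
  Sum = 184.63 mg/L·h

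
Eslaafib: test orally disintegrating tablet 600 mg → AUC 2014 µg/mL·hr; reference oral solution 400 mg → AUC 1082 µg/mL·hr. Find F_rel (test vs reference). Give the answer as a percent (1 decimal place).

F_rel = (AUC_test/D_test) / (AUC_ref/D_ref)
      = (2014/600) / (1082/400)
      = 3.35667 / 2.705 = 1.2409 = 124.09%

F_rel = 124.1%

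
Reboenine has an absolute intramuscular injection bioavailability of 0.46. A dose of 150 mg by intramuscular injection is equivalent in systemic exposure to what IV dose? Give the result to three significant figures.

Systemic exposure from an extravascular dose = F × D_ev, so the equivalent IV dose is F × D_ev.
D_iv = F × D_ev = 0.46 × 150 = 69 mg

D_iv = 69.0 mg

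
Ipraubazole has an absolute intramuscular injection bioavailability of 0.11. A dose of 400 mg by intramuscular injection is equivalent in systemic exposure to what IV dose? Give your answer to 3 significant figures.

D_iv = 44.0 mg

Systemic exposure from an extravascular dose = F × D_ev, so the equivalent IV dose is F × D_ev.
D_iv = F × D_ev = 0.11 × 400 = 44 mg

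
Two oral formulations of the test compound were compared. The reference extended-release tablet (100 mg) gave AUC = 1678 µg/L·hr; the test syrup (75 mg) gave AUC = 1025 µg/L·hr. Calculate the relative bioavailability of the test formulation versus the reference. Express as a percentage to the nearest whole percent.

F_rel = (AUC_test/D_test) / (AUC_ref/D_ref)
      = (1025/75) / (1678/100)
      = 13.6667 / 16.78 = 0.8145 = 81.45%

F_rel = 81%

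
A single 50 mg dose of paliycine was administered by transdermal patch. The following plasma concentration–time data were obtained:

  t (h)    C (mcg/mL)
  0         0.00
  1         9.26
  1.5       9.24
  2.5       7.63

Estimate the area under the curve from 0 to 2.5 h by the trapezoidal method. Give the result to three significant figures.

AUC = 17.7 mcg/mL·h

Trapezoidal AUC_0→2.5:
  [0→1]: (0.00+9.26)/2 × 1 = 4.63
  [1→1.5]: (9.26+9.24)/2 × 0.5 = 4.625
  [1.5→2.5]: (9.24+7.63)/2 × 1 = 8.435
  Sum = 17.69 mcg/mL·h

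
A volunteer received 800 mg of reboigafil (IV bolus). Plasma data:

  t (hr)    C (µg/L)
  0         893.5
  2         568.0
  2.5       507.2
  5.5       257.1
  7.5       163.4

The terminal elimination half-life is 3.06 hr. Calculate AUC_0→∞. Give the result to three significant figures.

Trapezoidal AUC_0→7.5:
  [0→2]: (893.5+568.0)/2 × 2 = 1461.5
  [2→2.5]: (568.0+507.2)/2 × 0.5 = 268.8
  [2.5→5.5]: (507.2+257.1)/2 × 3 = 1146.45
  [5.5→7.5]: (257.1+163.4)/2 × 2 = 420.5
  Sum = 3297.25 µg/L·hr
k_e = ln2 / t½ = 0.693147 / 3.06 = 0.2265 hr^-1
Extrapolated tail: C_last / k_e = 163.4 / 0.2265 = 721.413
AUC_0→∞ = 3297.25 + 721.413 = 4018.663 µg/L·hr

AUC = 4020 µg/L·hr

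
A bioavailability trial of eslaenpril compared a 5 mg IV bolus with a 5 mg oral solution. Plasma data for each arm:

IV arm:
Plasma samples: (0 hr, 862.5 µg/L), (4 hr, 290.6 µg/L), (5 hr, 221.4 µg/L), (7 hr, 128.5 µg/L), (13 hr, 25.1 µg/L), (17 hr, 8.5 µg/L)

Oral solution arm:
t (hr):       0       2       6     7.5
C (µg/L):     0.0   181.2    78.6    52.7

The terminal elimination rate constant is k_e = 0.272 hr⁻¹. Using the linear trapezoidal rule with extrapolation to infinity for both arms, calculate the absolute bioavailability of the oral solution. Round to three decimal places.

Trapezoidal AUC_0→17 (IV):
  [0→4]: (862.5+290.6)/2 × 4 = 2306.2
  [4→5]: (290.6+221.4)/2 × 1 = 256.0
  [5→7]: (221.4+128.5)/2 × 2 = 349.9
  [7→13]: (128.5+25.1)/2 × 6 = 460.8
  [13→17]: (25.1+8.5)/2 × 4 = 67.2
  Sum = 3440.1 µg/L·hr
IV tail: 8.5/0.272 = 31.250; AUC_iv,0→∞ = 3440.1 + 31.250 = 3471.35 µg/L·hr
Trapezoidal AUC_0→7.5 (oral solution):
  [0→2]: (0.0+181.2)/2 × 2 = 181.2
  [2→6]: (181.2+78.6)/2 × 4 = 519.6
  [6→7.5]: (78.6+52.7)/2 × 1.5 = 98.475
  Sum = 799.275 µg/L·hr
oral solution tail: 52.7/0.272 = 193.750; AUC_ev,0→∞ = 799.275 + 193.750 = 993.025 µg/L·hr
F = (AUC_ev/D_ev)/(AUC_iv/D_iv) = (993.025/5)/(3471.35/5) = 198.605/694.27 = 0.2861

F = 0.286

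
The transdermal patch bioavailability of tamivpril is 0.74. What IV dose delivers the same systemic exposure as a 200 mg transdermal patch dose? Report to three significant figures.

D_iv = 148 mg

Systemic exposure from an extravascular dose = F × D_ev, so the equivalent IV dose is F × D_ev.
D_iv = F × D_ev = 0.74 × 200 = 148 mg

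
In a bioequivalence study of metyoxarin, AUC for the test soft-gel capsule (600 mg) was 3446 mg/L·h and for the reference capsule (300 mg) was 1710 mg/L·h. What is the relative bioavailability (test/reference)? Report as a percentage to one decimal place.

F_rel = 100.8%

F_rel = (AUC_test/D_test) / (AUC_ref/D_ref)
      = (3446/600) / (1710/300)
      = 5.74333 / 5.7 = 1.0076 = 100.76%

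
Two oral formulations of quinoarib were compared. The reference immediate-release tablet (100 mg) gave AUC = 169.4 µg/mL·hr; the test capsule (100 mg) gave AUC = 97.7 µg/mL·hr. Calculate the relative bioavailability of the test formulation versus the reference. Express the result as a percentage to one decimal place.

F_rel = (AUC_test/D_test) / (AUC_ref/D_ref)
      = (97.7/100) / (169.4/100)
      = 0.977 / 1.694 = 0.5767 = 57.67%

F_rel = 57.7%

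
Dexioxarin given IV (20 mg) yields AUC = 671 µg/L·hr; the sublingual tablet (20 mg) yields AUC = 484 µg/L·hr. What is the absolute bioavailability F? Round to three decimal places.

F = 0.721

F = (AUC_ev / D_ev) / (AUC_iv / D_iv)
  = (484/20) / (671/20)
  = 24.2 / 33.55 = 0.7213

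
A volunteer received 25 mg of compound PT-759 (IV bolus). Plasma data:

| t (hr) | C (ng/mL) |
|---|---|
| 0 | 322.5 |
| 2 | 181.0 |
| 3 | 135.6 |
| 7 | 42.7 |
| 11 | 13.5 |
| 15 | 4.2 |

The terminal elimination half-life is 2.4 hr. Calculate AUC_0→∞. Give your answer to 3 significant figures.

AUC = 1180 ng/mL·hr

Trapezoidal AUC_0→15:
  [0→2]: (322.5+181.0)/2 × 2 = 503.5
  [2→3]: (181.0+135.6)/2 × 1 = 158.3
  [3→7]: (135.6+42.7)/2 × 4 = 356.6
  [7→11]: (42.7+13.5)/2 × 4 = 112.4
  [11→15]: (13.5+4.2)/2 × 4 = 35.4
  Sum = 1166.2 ng/mL·hr
k_e = ln2 / t½ = 0.693147 / 2.4 = 0.2888 hr^-1
Extrapolated tail: C_last / k_e = 4.2 / 0.2888 = 14.543
AUC_0→∞ = 1166.2 + 14.543 = 1180.743 ng/mL·hr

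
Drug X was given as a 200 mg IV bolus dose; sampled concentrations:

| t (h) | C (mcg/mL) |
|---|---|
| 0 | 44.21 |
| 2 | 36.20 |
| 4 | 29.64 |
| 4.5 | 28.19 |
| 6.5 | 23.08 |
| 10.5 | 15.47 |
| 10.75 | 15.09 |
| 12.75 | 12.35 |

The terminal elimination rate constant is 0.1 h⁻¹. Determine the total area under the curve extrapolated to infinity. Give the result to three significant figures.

AUC = 444 mcg/mL·h

Trapezoidal AUC_0→12.75:
  [0→2]: (44.21+36.20)/2 × 2 = 80.41
  [2→4]: (36.20+29.64)/2 × 2 = 65.84
  [4→4.5]: (29.64+28.19)/2 × 0.5 = 14.4575
  [4.5→6.5]: (28.19+23.08)/2 × 2 = 51.27
  [6.5→10.5]: (23.08+15.47)/2 × 4 = 77.1
  [10.5→10.75]: (15.47+15.09)/2 × 0.25 = 3.82
  [10.75→12.75]: (15.09+12.35)/2 × 2 = 27.44
  Sum = 320.3375 mcg/mL·h
Extrapolated tail: C_last / k_e = 12.35 / 0.1 = 123.500
AUC_0→∞ = 320.3375 + 123.500 = 443.8375 mcg/mL·h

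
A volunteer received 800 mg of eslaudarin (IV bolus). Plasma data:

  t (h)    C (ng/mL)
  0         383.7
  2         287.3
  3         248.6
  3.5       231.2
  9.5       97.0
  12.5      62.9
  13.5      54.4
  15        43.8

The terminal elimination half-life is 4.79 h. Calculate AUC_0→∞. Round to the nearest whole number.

Trapezoidal AUC_0→15:
  [0→2]: (383.7+287.3)/2 × 2 = 671.0
  [2→3]: (287.3+248.6)/2 × 1 = 267.95
  [3→3.5]: (248.6+231.2)/2 × 0.5 = 119.95
  [3.5→9.5]: (231.2+97.0)/2 × 6 = 984.6
  [9.5→12.5]: (97.0+62.9)/2 × 3 = 239.85
  [12.5→13.5]: (62.9+54.4)/2 × 1 = 58.65
  [13.5→15]: (54.4+43.8)/2 × 1.5 = 73.65
  Sum = 2415.65 ng/mL·h
k_e = ln2 / t½ = 0.693147 / 4.79 = 0.1447 h^-1
Extrapolated tail: C_last / k_e = 43.8 / 0.1447 = 302.695
AUC_0→∞ = 2415.65 + 302.695 = 2718.345 ng/mL·h

AUC = 2718 ng/mL·h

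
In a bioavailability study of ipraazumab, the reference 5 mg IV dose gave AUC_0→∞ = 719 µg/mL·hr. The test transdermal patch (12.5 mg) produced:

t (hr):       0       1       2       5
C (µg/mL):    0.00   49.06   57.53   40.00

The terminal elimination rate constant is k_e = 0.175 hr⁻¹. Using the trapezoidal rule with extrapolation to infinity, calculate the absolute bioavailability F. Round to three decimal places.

F = 0.252

Trapezoidal AUC_0→5 (transdermal patch):
  [0→1]: (0.00+49.06)/2 × 1 = 24.53
  [1→2]: (49.06+57.53)/2 × 1 = 53.295
  [2→5]: (57.53+40.00)/2 × 3 = 146.295
  Sum = 224.12 µg/mL·hr
Tail: C_last/k_e = 40.00/0.175 = 228.571
AUC_0→∞ (transdermal patch) = 224.12 + 228.571 = 452.691 µg/mL·hr
F = (AUC_ev/D_ev)/(AUC_iv/D_iv) = (452.691/12.5)/(719/5) = 36.21528/143.8 = 0.2518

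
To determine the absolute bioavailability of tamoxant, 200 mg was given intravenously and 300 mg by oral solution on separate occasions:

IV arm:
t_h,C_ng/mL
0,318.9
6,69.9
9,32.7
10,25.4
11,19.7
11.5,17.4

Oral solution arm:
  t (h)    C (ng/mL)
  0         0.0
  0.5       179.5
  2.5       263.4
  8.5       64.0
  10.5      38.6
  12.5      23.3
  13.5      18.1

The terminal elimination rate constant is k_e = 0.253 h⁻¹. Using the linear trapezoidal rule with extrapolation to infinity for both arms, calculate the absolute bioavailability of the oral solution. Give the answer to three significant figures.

F = 0.794

Trapezoidal AUC_0→11.5 (IV):
  [0→6]: (318.9+69.9)/2 × 6 = 1166.4
  [6→9]: (69.9+32.7)/2 × 3 = 153.9
  [9→10]: (32.7+25.4)/2 × 1 = 29.05
  [10→11]: (25.4+19.7)/2 × 1 = 22.55
  [11→11.5]: (19.7+17.4)/2 × 0.5 = 9.275
  Sum = 1381.175 ng/mL·h
IV tail: 17.4/0.253 = 68.775; AUC_iv,0→∞ = 1381.175 + 68.775 = 1449.95 ng/mL·h
Trapezoidal AUC_0→13.5 (oral solution):
  [0→0.5]: (0.0+179.5)/2 × 0.5 = 44.875
  [0.5→2.5]: (179.5+263.4)/2 × 2 = 442.9
  [2.5→8.5]: (263.4+64.0)/2 × 6 = 982.2
  [8.5→10.5]: (64.0+38.6)/2 × 2 = 102.6
  [10.5→12.5]: (38.6+23.3)/2 × 2 = 61.9
  [12.5→13.5]: (23.3+18.1)/2 × 1 = 20.7
  Sum = 1655.175 ng/mL·h
oral solution tail: 18.1/0.253 = 71.542; AUC_ev,0→∞ = 1655.175 + 71.542 = 1726.717 ng/mL·h
F = (AUC_ev/D_ev)/(AUC_iv/D_iv) = (1726.717/300)/(1449.95/200) = 5.75572/7.24975 = 0.7939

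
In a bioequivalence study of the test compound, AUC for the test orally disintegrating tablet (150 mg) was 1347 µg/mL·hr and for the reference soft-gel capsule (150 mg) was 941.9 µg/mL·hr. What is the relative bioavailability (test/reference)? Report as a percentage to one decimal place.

F_rel = 143.0%

F_rel = (AUC_test/D_test) / (AUC_ref/D_ref)
      = (1347/150) / (941.9/150)
      = 8.98 / 6.27933 = 1.4301 = 143.01%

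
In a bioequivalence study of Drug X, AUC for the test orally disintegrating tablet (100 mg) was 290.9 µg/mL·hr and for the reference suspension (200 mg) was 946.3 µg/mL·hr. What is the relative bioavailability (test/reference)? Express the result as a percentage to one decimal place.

F_rel = 61.5%

F_rel = (AUC_test/D_test) / (AUC_ref/D_ref)
      = (290.9/100) / (946.3/200)
      = 2.909 / 4.7315 = 0.6148 = 61.48%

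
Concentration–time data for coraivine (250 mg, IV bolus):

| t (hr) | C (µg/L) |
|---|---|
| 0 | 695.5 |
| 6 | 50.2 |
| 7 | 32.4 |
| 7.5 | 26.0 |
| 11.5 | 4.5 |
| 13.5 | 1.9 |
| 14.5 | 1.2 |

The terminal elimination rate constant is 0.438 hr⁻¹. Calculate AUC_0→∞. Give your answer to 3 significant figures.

Trapezoidal AUC_0→14.5:
  [0→6]: (695.5+50.2)/2 × 6 = 2237.1
  [6→7]: (50.2+32.4)/2 × 1 = 41.3
  [7→7.5]: (32.4+26.0)/2 × 0.5 = 14.6
  [7.5→11.5]: (26.0+4.5)/2 × 4 = 61.0
  [11.5→13.5]: (4.5+1.9)/2 × 2 = 6.4
  [13.5→14.5]: (1.9+1.2)/2 × 1 = 1.55
  Sum = 2361.95 µg/L·hr
Extrapolated tail: C_last / k_e = 1.2 / 0.438 = 2.740
AUC_0→∞ = 2361.95 + 2.740 = 2364.69 µg/L·hr

AUC = 2360 µg/L·hr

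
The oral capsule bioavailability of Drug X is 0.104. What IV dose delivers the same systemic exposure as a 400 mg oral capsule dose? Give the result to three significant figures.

Systemic exposure from an extravascular dose = F × D_ev, so the equivalent IV dose is F × D_ev.
D_iv = F × D_ev = 0.104 × 400 = 41.6 mg

D_iv = 41.6 mg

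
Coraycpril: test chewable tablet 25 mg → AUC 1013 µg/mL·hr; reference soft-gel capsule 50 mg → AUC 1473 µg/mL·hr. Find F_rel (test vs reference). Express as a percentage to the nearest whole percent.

F_rel = 138%

F_rel = (AUC_test/D_test) / (AUC_ref/D_ref)
      = (1013/25) / (1473/50)
      = 40.52 / 29.46 = 1.3754 = 137.54%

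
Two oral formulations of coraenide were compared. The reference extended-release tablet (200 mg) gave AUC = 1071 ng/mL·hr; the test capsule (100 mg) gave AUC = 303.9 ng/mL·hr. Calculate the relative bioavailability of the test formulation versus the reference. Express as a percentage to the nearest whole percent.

F_rel = (AUC_test/D_test) / (AUC_ref/D_ref)
      = (303.9/100) / (1071/200)
      = 3.039 / 5.355 = 0.5675 = 56.75%

F_rel = 57%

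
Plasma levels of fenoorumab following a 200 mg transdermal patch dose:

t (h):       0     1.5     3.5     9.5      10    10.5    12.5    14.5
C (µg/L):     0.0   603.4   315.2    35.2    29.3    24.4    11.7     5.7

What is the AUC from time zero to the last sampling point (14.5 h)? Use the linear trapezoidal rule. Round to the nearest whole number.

AUC = 2505 µg/L·h

Trapezoidal AUC_0→14.5:
  [0→1.5]: (0.0+603.4)/2 × 1.5 = 452.55
  [1.5→3.5]: (603.4+315.2)/2 × 2 = 918.6
  [3.5→9.5]: (315.2+35.2)/2 × 6 = 1051.2
  [9.5→10]: (35.2+29.3)/2 × 0.5 = 16.125
  [10→10.5]: (29.3+24.4)/2 × 0.5 = 13.425
  [10.5→12.5]: (24.4+11.7)/2 × 2 = 36.1
  [12.5→14.5]: (11.7+5.7)/2 × 2 = 17.4
  Sum = 2505.4 µg/L·h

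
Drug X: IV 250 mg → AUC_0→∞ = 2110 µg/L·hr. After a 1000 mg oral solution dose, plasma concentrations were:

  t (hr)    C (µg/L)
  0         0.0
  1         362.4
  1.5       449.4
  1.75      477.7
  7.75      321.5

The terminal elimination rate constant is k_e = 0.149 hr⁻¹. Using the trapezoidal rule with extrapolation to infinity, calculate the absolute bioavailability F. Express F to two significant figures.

F = 0.60

Trapezoidal AUC_0→7.75 (oral solution):
  [0→1]: (0.0+362.4)/2 × 1 = 181.2
  [1→1.5]: (362.4+449.4)/2 × 0.5 = 202.95
  [1.5→1.75]: (449.4+477.7)/2 × 0.25 = 115.8875
  [1.75→7.75]: (477.7+321.5)/2 × 6 = 2397.6
  Sum = 2897.6375 µg/L·hr
Tail: C_last/k_e = 321.5/0.149 = 2157.718
AUC_0→∞ (oral solution) = 2897.6375 + 2157.718 = 5055.3555 µg/L·hr
F = (AUC_ev/D_ev)/(AUC_iv/D_iv) = (5055.3555/1000)/(2110/250) = 5.0553555/8.44 = 0.5990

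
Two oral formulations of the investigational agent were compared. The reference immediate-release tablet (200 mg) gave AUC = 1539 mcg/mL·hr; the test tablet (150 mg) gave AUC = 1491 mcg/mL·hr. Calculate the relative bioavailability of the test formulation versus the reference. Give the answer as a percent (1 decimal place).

F_rel = (AUC_test/D_test) / (AUC_ref/D_ref)
      = (1491/150) / (1539/200)
      = 9.94 / 7.695 = 1.2917 = 129.17%

F_rel = 129.2%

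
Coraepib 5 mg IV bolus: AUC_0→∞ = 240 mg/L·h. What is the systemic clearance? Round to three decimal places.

CL = 0.021 L/h

CL = Dose_iv / AUC_0→∞
   = 5 / 240 = 0.0208333 L/h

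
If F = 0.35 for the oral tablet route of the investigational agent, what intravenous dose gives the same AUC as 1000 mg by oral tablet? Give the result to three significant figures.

D_iv = 350 mg

Systemic exposure from an extravascular dose = F × D_ev, so the equivalent IV dose is F × D_ev.
D_iv = F × D_ev = 0.35 × 1000 = 350 mg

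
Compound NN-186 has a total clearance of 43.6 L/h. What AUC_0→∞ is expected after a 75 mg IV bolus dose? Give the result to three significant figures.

AUC_0→∞ = Dose_iv / CL
        = 75 / 43.6 = 1.72018 mg/L·h

AUC = 1.72 mg/L·h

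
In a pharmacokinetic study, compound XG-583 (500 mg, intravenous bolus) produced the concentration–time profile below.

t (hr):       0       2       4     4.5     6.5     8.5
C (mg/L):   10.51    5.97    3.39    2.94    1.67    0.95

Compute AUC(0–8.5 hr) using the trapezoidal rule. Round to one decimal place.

Trapezoidal AUC_0→8.5:
  [0→2]: (10.51+5.97)/2 × 2 = 16.48
  [2→4]: (5.97+3.39)/2 × 2 = 9.36
  [4→4.5]: (3.39+2.94)/2 × 0.5 = 1.5825
  [4.5→6.5]: (2.94+1.67)/2 × 2 = 4.61
  [6.5→8.5]: (1.67+0.95)/2 × 2 = 2.62
  Sum = 34.6525 mg/L·hr

AUC = 34.7 mg/L·hr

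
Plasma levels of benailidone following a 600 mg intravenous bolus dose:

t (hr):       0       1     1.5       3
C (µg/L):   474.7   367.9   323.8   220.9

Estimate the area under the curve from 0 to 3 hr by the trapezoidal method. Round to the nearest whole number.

Trapezoidal AUC_0→3:
  [0→1]: (474.7+367.9)/2 × 1 = 421.3
  [1→1.5]: (367.9+323.8)/2 × 0.5 = 172.925
  [1.5→3]: (323.8+220.9)/2 × 1.5 = 408.525
  Sum = 1002.75 µg/L·hr

AUC = 1003 µg/L·hr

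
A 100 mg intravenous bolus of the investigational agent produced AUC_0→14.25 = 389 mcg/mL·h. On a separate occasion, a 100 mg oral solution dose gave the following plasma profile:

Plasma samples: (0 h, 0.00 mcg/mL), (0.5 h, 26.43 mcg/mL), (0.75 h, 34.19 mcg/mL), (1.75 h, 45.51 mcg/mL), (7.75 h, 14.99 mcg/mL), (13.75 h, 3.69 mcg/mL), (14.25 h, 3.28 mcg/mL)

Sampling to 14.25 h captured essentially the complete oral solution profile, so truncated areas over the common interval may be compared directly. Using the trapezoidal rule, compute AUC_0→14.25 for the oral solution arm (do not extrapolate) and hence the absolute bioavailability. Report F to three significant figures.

F = 0.754

Trapezoidal AUC_0→14.25 (oral solution):
  [0→0.5]: (0.00+26.43)/2 × 0.5 = 6.6075
  [0.5→0.75]: (26.43+34.19)/2 × 0.25 = 7.5775
  [0.75→1.75]: (34.19+45.51)/2 × 1 = 39.85
  [1.75→7.75]: (45.51+14.99)/2 × 6 = 181.5
  [7.75→13.75]: (14.99+3.69)/2 × 6 = 56.04
  [13.75→14.25]: (3.69+3.28)/2 × 0.5 = 1.7425
  Sum = 293.3175 mcg/mL·h
F = (AUC_ev/D_ev)/(AUC_iv/D_iv) = (293.3175/100)/(389/100) = 2.933175/3.89 = 0.7540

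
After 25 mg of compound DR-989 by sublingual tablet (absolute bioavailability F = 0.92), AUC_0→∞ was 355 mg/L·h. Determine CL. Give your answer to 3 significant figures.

CL = 0.0648 L/h

CL = F × Dose / AUC_0→∞
   = 0.92 × 25 / 355 = 0.0647887 L/h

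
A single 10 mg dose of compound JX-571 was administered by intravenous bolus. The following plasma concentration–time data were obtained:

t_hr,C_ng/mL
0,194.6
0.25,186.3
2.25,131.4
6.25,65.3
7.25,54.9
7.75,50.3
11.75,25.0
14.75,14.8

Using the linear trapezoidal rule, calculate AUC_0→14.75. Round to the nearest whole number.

Trapezoidal AUC_0→14.75:
  [0→0.25]: (194.6+186.3)/2 × 0.25 = 47.6125
  [0.25→2.25]: (186.3+131.4)/2 × 2 = 317.7
  [2.25→6.25]: (131.4+65.3)/2 × 4 = 393.4
  [6.25→7.25]: (65.3+54.9)/2 × 1 = 60.1
  [7.25→7.75]: (54.9+50.3)/2 × 0.5 = 26.3
  [7.75→11.75]: (50.3+25.0)/2 × 4 = 150.6
  [11.75→14.75]: (25.0+14.8)/2 × 3 = 59.7
  Sum = 1055.4125 ng/mL·hr

AUC = 1055 ng/mL·hr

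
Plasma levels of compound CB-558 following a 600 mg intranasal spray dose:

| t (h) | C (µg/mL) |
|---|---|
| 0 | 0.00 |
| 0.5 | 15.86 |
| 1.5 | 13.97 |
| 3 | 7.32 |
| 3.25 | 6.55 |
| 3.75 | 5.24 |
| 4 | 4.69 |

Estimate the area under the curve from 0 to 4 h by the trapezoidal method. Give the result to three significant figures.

AUC = 40.8 µg/mL·h

Trapezoidal AUC_0→4:
  [0→0.5]: (0.00+15.86)/2 × 0.5 = 3.965
  [0.5→1.5]: (15.86+13.97)/2 × 1 = 14.915
  [1.5→3]: (13.97+7.32)/2 × 1.5 = 15.9675
  [3→3.25]: (7.32+6.55)/2 × 0.25 = 1.73375
  [3.25→3.75]: (6.55+5.24)/2 × 0.5 = 2.9475
  [3.75→4]: (5.24+4.69)/2 × 0.25 = 1.24125
  Sum = 40.77 µg/mL·h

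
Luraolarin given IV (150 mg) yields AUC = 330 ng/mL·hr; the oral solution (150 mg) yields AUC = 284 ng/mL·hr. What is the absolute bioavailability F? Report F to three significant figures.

F = 0.861

F = (AUC_ev / D_ev) / (AUC_iv / D_iv)
  = (284/150) / (330/150)
  = 1.89333 / 2.2 = 0.8606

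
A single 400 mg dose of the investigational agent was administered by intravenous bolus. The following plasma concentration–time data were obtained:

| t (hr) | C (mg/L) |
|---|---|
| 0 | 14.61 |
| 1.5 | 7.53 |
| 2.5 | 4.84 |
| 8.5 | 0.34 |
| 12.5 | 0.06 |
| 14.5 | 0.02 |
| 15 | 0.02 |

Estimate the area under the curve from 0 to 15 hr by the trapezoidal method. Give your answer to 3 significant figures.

AUC = 39.2 mg/L·hr

Trapezoidal AUC_0→15:
  [0→1.5]: (14.61+7.53)/2 × 1.5 = 16.605
  [1.5→2.5]: (7.53+4.84)/2 × 1 = 6.185
  [2.5→8.5]: (4.84+0.34)/2 × 6 = 15.54
  [8.5→12.5]: (0.34+0.06)/2 × 4 = 0.8
  [12.5→14.5]: (0.06+0.02)/2 × 2 = 0.08
  [14.5→15]: (0.02+0.02)/2 × 0.5 = 0.01
  Sum = 39.22 mg/L·hr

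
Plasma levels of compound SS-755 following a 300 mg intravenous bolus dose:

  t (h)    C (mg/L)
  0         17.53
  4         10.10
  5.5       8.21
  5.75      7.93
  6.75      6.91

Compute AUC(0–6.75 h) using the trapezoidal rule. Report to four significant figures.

Trapezoidal AUC_0→6.75:
  [0→4]: (17.53+10.10)/2 × 4 = 55.26
  [4→5.5]: (10.10+8.21)/2 × 1.5 = 13.7325
  [5.5→5.75]: (8.21+7.93)/2 × 0.25 = 2.0175
  [5.75→6.75]: (7.93+6.91)/2 × 1 = 7.42
  Sum = 78.43 mg/L·h

AUC = 78.43 mg/L·h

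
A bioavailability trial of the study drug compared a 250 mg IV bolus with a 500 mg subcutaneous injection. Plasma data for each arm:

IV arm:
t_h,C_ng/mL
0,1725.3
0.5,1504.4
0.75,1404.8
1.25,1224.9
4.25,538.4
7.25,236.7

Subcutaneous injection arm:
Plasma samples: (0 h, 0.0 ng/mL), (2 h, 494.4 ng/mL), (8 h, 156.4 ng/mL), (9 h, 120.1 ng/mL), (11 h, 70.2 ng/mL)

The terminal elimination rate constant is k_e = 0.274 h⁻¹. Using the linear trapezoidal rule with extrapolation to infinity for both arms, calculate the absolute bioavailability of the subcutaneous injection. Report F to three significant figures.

Trapezoidal AUC_0→7.25 (IV):
  [0→0.5]: (1725.3+1504.4)/2 × 0.5 = 807.425
  [0.5→0.75]: (1504.4+1404.8)/2 × 0.25 = 363.65
  [0.75→1.25]: (1404.8+1224.9)/2 × 0.5 = 657.425
  [1.25→4.25]: (1224.9+538.4)/2 × 3 = 2644.95
  [4.25→7.25]: (538.4+236.7)/2 × 3 = 1162.65
  Sum = 5636.1 ng/mL·h
IV tail: 236.7/0.274 = 863.869; AUC_iv,0→∞ = 5636.1 + 863.869 = 6499.969 ng/mL·h
Trapezoidal AUC_0→11 (subcutaneous injection):
  [0→2]: (0.0+494.4)/2 × 2 = 494.4
  [2→8]: (494.4+156.4)/2 × 6 = 1952.4
  [8→9]: (156.4+120.1)/2 × 1 = 138.25
  [9→11]: (120.1+70.2)/2 × 2 = 190.3
  Sum = 2775.35 ng/mL·h
subcutaneous injection tail: 70.2/0.274 = 256.204; AUC_ev,0→∞ = 2775.35 + 256.204 = 3031.554 ng/mL·h
F = (AUC_ev/D_ev)/(AUC_iv/D_iv) = (3031.554/500)/(6499.969/250) = 6.063108/25.999876 = 0.2332

F = 0.233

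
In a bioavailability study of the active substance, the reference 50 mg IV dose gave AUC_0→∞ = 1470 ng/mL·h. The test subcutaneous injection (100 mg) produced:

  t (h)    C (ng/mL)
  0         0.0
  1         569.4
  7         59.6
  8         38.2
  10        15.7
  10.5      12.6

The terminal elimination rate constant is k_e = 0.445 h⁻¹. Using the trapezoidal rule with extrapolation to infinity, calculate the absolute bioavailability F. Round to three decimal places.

F = 0.786

Trapezoidal AUC_0→10.5 (subcutaneous injection):
  [0→1]: (0.0+569.4)/2 × 1 = 284.7
  [1→7]: (569.4+59.6)/2 × 6 = 1887.0
  [7→8]: (59.6+38.2)/2 × 1 = 48.9
  [8→10]: (38.2+15.7)/2 × 2 = 53.9
  [10→10.5]: (15.7+12.6)/2 × 0.5 = 7.075
  Sum = 2281.575 ng/mL·h
Tail: C_last/k_e = 12.6/0.445 = 28.315
AUC_0→∞ (subcutaneous injection) = 2281.575 + 28.315 = 2309.89 ng/mL·h
F = (AUC_ev/D_ev)/(AUC_iv/D_iv) = (2309.89/100)/(1470/50) = 23.0989/29.4 = 0.7857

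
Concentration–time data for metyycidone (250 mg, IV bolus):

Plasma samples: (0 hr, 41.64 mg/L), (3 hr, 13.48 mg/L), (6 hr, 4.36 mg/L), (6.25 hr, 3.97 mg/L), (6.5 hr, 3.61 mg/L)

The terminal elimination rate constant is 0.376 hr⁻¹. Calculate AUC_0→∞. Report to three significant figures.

AUC = 121 mg/L·hr

Trapezoidal AUC_0→6.5:
  [0→3]: (41.64+13.48)/2 × 3 = 82.68
  [3→6]: (13.48+4.36)/2 × 3 = 26.76
  [6→6.25]: (4.36+3.97)/2 × 0.25 = 1.04125
  [6.25→6.5]: (3.97+3.61)/2 × 0.25 = 0.9475
  Sum = 111.42875 mg/L·hr
Extrapolated tail: C_last / k_e = 3.61 / 0.376 = 9.601
AUC_0→∞ = 111.42875 + 9.601 = 121.02975 mg/L·hr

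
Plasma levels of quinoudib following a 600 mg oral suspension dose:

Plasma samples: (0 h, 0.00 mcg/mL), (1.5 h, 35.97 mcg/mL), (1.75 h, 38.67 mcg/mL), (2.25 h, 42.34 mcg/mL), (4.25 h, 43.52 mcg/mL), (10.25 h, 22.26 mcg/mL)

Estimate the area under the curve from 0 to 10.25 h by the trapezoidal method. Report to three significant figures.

Trapezoidal AUC_0→10.25:
  [0→1.5]: (0.00+35.97)/2 × 1.5 = 26.9775
  [1.5→1.75]: (35.97+38.67)/2 × 0.25 = 9.33
  [1.75→2.25]: (38.67+42.34)/2 × 0.5 = 20.2525
  [2.25→4.25]: (42.34+43.52)/2 × 2 = 85.86
  [4.25→10.25]: (43.52+22.26)/2 × 6 = 197.34
  Sum = 339.76 mcg/mL·h

AUC = 340 mcg/mL·h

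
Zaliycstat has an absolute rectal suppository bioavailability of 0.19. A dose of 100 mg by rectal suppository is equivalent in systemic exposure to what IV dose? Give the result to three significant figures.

Systemic exposure from an extravascular dose = F × D_ev, so the equivalent IV dose is F × D_ev.
D_iv = F × D_ev = 0.19 × 100 = 19 mg

D_iv = 19.0 mg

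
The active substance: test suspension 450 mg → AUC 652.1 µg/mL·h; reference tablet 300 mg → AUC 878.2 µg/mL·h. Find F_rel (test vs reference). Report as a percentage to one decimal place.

F_rel = (AUC_test/D_test) / (AUC_ref/D_ref)
      = (652.1/450) / (878.2/300)
      = 1.44911 / 2.92733 = 0.4950 = 49.50%

F_rel = 49.5%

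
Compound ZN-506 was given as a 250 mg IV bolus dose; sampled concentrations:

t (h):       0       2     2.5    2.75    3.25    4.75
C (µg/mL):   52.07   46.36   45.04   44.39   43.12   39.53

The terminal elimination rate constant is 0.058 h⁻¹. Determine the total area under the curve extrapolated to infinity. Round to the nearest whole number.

AUC = 898 µg/mL·h

Trapezoidal AUC_0→4.75:
  [0→2]: (52.07+46.36)/2 × 2 = 98.43
  [2→2.5]: (46.36+45.04)/2 × 0.5 = 22.85
  [2.5→2.75]: (45.04+44.39)/2 × 0.25 = 11.17875
  [2.75→3.25]: (44.39+43.12)/2 × 0.5 = 21.8775
  [3.25→4.75]: (43.12+39.53)/2 × 1.5 = 61.9875
  Sum = 216.32375 µg/mL·h
Extrapolated tail: C_last / k_e = 39.53 / 0.058 = 681.552
AUC_0→∞ = 216.32375 + 681.552 = 897.87575 µg/mL·h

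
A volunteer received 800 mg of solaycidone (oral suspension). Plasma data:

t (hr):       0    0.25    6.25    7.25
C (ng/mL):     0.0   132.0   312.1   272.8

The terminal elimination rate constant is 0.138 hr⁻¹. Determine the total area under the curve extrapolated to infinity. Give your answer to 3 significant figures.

AUC = 3620 ng/mL·hr

Trapezoidal AUC_0→7.25:
  [0→0.25]: (0.0+132.0)/2 × 0.25 = 16.5
  [0.25→6.25]: (132.0+312.1)/2 × 6 = 1332.3
  [6.25→7.25]: (312.1+272.8)/2 × 1 = 292.45
  Sum = 1641.25 ng/mL·hr
Extrapolated tail: C_last / k_e = 272.8 / 0.138 = 1976.812
AUC_0→∞ = 1641.25 + 1976.812 = 3618.062 ng/mL·hr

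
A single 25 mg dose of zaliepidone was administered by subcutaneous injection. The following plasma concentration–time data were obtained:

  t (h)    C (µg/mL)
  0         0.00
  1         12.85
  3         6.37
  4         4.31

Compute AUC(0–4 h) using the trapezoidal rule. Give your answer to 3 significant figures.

AUC = 31.0 µg/mL·h

Trapezoidal AUC_0→4:
  [0→1]: (0.00+12.85)/2 × 1 = 6.425
  [1→3]: (12.85+6.37)/2 × 2 = 19.22
  [3→4]: (6.37+4.31)/2 × 1 = 5.34
  Sum = 30.985 µg/mL·h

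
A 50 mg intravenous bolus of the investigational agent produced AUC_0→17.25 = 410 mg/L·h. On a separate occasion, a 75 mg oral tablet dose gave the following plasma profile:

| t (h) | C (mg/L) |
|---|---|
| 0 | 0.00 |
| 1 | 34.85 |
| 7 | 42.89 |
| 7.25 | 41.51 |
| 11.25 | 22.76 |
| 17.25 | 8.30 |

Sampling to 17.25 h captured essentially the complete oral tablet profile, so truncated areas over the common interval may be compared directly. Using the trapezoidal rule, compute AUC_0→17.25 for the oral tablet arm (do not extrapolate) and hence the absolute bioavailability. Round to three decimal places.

F = 0.785

Trapezoidal AUC_0→17.25 (oral tablet):
  [0→1]: (0.00+34.85)/2 × 1 = 17.425
  [1→7]: (34.85+42.89)/2 × 6 = 233.22
  [7→7.25]: (42.89+41.51)/2 × 0.25 = 10.55
  [7.25→11.25]: (41.51+22.76)/2 × 4 = 128.54
  [11.25→17.25]: (22.76+8.30)/2 × 6 = 93.18
  Sum = 482.915 mg/L·h
F = (AUC_ev/D_ev)/(AUC_iv/D_iv) = (482.915/75)/(410/50) = 6.43887/8.2 = 0.7852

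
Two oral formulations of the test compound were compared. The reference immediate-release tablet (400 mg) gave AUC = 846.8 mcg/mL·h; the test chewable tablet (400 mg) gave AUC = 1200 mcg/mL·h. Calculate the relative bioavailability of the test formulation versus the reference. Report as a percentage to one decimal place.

F_rel = (AUC_test/D_test) / (AUC_ref/D_ref)
      = (1200/400) / (846.8/400)
      = 3 / 2.117 = 1.4171 = 141.71%

F_rel = 141.7%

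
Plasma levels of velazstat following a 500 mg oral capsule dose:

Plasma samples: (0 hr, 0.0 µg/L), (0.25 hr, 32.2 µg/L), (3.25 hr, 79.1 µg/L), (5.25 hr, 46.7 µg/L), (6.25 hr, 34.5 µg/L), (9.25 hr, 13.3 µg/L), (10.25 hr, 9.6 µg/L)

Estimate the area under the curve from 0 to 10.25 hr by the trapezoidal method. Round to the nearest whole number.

Trapezoidal AUC_0→10.25:
  [0→0.25]: (0.0+32.2)/2 × 0.25 = 4.025
  [0.25→3.25]: (32.2+79.1)/2 × 3 = 166.95
  [3.25→5.25]: (79.1+46.7)/2 × 2 = 125.8
  [5.25→6.25]: (46.7+34.5)/2 × 1 = 40.6
  [6.25→9.25]: (34.5+13.3)/2 × 3 = 71.7
  [9.25→10.25]: (13.3+9.6)/2 × 1 = 11.45
  Sum = 420.525 µg/L·hr

AUC = 421 µg/L·hr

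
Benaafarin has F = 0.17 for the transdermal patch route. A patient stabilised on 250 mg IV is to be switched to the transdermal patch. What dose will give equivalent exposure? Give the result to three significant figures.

D_transdermal = 1470 mg

For equal systemic exposure: F × D_ev = D_iv
D_ev = D_iv / F = 250 / 0.17 = 1470.59 mg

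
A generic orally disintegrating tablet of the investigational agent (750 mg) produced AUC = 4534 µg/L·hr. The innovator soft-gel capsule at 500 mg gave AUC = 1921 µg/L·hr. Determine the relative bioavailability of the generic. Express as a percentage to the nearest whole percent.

F_rel = 157%

F_rel = (AUC_test/D_test) / (AUC_ref/D_ref)
      = (4534/750) / (1921/500)
      = 6.04533 / 3.842 = 1.5735 = 157.35%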